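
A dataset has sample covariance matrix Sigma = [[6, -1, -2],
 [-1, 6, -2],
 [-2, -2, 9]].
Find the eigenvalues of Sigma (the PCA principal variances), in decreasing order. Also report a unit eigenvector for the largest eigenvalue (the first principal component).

Step 1 — characteristic polynomial p(λ) = det(λI - Sigma) = λ³ - tr·λ² + c_1·λ - det, where tr = trace, c_1 = sum of the principal 2×2 minors, det = det(Sigma):
  tr = 6 + 6 + 9 = 21,
  c_1 = (6·6 - (-1)²) + (6·9 - (-2)²) + (6·9 - (-2)²) = 35 + 50 + 50 = 135,
  det = 6·(6·9 - (-2)²) - (-1)·((-1)·9 - (-2)·(-2)) + (-2)·((-1)·(-2) - 6·(-2)) = 6·(50) - (-1)·(-13) + (-2)·(14) = 259.
  So p(λ) = λ³ - 21λ² + 135λ - 259.
Step 2 — look for an integer root (rational root theorem: any rational root is an integer divisor of 259). Testing λ = 7:
  p(7) = 343 - 1029 + 945 - 259 = 0  ✓
  Dividing out (λ - 7): p(λ) = (λ - 7)(λ² - 14λ + 37).
Step 3 — remaining eigenvalues from the quadratic λ² - 14λ + 37 = 0:
  Δ = 14² - 4·37 = 196 - 148 = 48,  λ = (14 ± √48)/2 = (14 ± 6.9282)/2 ≈ 10.4641 or 3.5359.
  Sorted: λ_1 = 10.4641,  λ_2 = 7,  λ_3 = 3.5359  (check: sum = 21 = tr ✓).

Step 4 — unit eigenvector for λ_1 ≈ 10.4641: v spans the null space of (Sigma - λ_1 I), whose rows are
  r_1 = (-4.4641, -1, -2),  r_2 = (-1, -4.4641, -2),  r_3 = (-2, -2, -1.4641).
  v is orthogonal to every row, so take v ∝ r_1 × r_2 = ((-1)·(-2) - (-2)·(-4.4641), (-2)·(-1) - (-4.4641)·(-2), (-4.4641)·(-4.4641) - (-1)·(-1)) ≈ (-6.9282, -6.9282, 18.9282).
  Rescale (multiply by -1 so the first nonzero entry is positive): u = (6.9282, 6.9282, -18.9282).
  ||u|| = √((6.9282)² + (6.9282)² + (-18.9282)²) = √(454.2769) ≈ 21.3138,  v_1 = u/||u|| ≈ (0.3251, 0.3251, -0.8881) (||v_1|| = 1).

λ_1 = 10.4641,  λ_2 = 7,  λ_3 = 3.5359;  v_1 ≈ (0.3251, 0.3251, -0.8881)


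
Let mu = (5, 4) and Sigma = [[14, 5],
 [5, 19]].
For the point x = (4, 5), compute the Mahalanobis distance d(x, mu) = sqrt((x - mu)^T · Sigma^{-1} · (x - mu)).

Step 1 — centre the observation: (x - mu) = (-1, 1).

Step 2 — invert Sigma. det(Sigma) = 14·19 - (5)² = 241.
  Sigma^{-1} = (1/det) · [[d, -b], [-b, a]] = [[0.0788, -0.0207],
 [-0.0207, 0.0581]].

Step 3 — form the quadratic (x - mu)^T · Sigma^{-1} · (x - mu):
  Sigma^{-1} · (x - mu) = (-0.0996, 0.0788).
  (x - mu)^T · [Sigma^{-1} · (x - mu)] = (-1)·(-0.0996) + (1)·(0.0788) = 0.1784.

Step 4 — take square root: d = √(0.1784) ≈ 0.4224.

d(x, mu) = √(0.1784) ≈ 0.4224


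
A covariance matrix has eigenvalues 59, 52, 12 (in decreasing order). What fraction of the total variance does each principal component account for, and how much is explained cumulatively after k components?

Step 1 — total variance = trace(Sigma) = Σ λ_i = 59 + 52 + 12 = 123.

Step 2 — fraction explained by component i = λ_i / Σ λ:
  PC1: 59/123 = 0.4797
  PC2: 52/123 = 0.4228
  PC3: 12/123 = 0.0976

Step 3 — cumulative fraction after k components = (λ_1 + ... + λ_k) / Σ λ:
  k = 1: 59/123 = 0.4797
  k = 2: (59 + 52)/123 = 111/123 = 0.9024
  k = 3: (59 + 52 + 12)/123 = 123/123 = 1

Summary (fraction, with percent):

explained: PC1 0.4797 (47.97%), PC2 0.4228 (42.28%), PC3 0.0976 (9.76%);  cumulative: 0.4797, 0.9024, 1


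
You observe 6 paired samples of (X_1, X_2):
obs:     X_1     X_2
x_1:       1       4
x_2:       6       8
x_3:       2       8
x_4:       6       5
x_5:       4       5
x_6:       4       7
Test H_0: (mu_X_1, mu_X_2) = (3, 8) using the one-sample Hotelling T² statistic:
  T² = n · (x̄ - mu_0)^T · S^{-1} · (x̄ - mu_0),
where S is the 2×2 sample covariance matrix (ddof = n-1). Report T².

Step 1 — sample mean vector:
  mean(X_1) = (1 + 6 + 2 + 6 + 4 + 4) / 6 = 23/6 = 3.8333
  mean(X_2) = (4 + 8 + 8 + 5 + 5 + 7) / 6 = 37/6 = 6.1667
  x̄ = (3.8333, 6.1667),  deviation x̄ - mu_0 = (3.8333, 6.1667) - (3, 8) = (0.8333, -1.8333).

Step 2 — sample covariance matrix, S[i,j] = (1/(n-1)) · Σ_k (x_{k,i} - mean_i) · (x_{k,j} - mean_j), divisor n-1 = 5:
  S[X_1,X_1] = ((-2.8333)·(-2.8333) + (2.1667)·(2.1667) + (-1.8333)·(-1.8333) + (2.1667)·(2.1667) + (0.1667)·(0.1667) + (0.1667)·(0.1667)) / 5 = 20.8333/5 = 4.1667
  S[X_1,X_2] = ((-2.8333)·(-2.1667) + (2.1667)·(1.8333) + (-1.8333)·(1.8333) + (2.1667)·(-1.1667) + (0.1667)·(-1.1667) + (0.1667)·(0.8333)) / 5 = 4.1667/5 = 0.8333
  S[X_2,X_2] = ((-2.1667)·(-2.1667) + (1.8333)·(1.8333) + (1.8333)·(1.8333) + (-1.1667)·(-1.1667) + (-1.1667)·(-1.1667) + (0.8333)·(0.8333)) / 5 = 14.8333/5 = 2.9667
  S = [[4.1667, 0.8333],
 [0.8333, 2.9667]].

Step 3 — invert S. det(S) = 4.1667·2.9667 - (0.8333)² = 11.6667.
  S^{-1} = (1/det) · [[d, -b], [-b, a]] = [[0.2543, -0.0714],
 [-0.0714, 0.3571]].

Step 4 — quadratic form (x̄ - mu_0)^T · S^{-1} · (x̄ - mu_0):
  S^{-1} · (x̄ - mu_0) = (0.3429, -0.7143),
  (x̄ - mu_0)^T · [...] = (0.8333)·(0.3429) + (-1.8333)·(-0.7143) = 1.5952.

Step 5 — scale by n: T² = 6 · 1.5952 = 9.5714.

T² ≈ 9.5714


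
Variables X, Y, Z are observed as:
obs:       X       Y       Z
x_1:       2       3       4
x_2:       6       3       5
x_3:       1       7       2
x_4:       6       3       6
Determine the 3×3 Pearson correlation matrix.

Step 1 — column means:
  mean(X) = (2 + 6 + 1 + 6) / 4 = 15/4 = 3.75
  mean(Y) = (3 + 3 + 7 + 3) / 4 = 16/4 = 4
  mean(Z) = (4 + 5 + 2 + 6) / 4 = 17/4 = 4.25

Step 2 — sample variances and covariances s[i,j] = (1/(n-1)) · Σ_k (x_{k,i} - mean_i) · (x_{k,j} - mean_j), with n-1 = 3:
  s[X,X] = ((-1.75)·(-1.75) + (2.25)·(2.25) + (-2.75)·(-2.75) + (2.25)·(2.25)) / 3 = 20.75/3 = 6.9167
  s[X,Y] = ((-1.75)·(-1) + (2.25)·(-1) + (-2.75)·(3) + (2.25)·(-1)) / 3 = -11/3 = -3.6667
  s[X,Z] = ((-1.75)·(-0.25) + (2.25)·(0.75) + (-2.75)·(-2.25) + (2.25)·(1.75)) / 3 = 12.25/3 = 4.0833
  s[Y,Y] = ((-1)·(-1) + (-1)·(-1) + (3)·(3) + (-1)·(-1)) / 3 = 12/3 = 4
  s[Y,Z] = ((-1)·(-0.25) + (-1)·(0.75) + (3)·(-2.25) + (-1)·(1.75)) / 3 = -9/3 = -3
  s[Z,Z] = ((-0.25)·(-0.25) + (0.75)·(0.75) + (-2.25)·(-2.25) + (1.75)·(1.75)) / 3 = 8.75/3 = 2.9167
  Sample standard deviations s_i = √(s[i,i]):
  s(X) = √(6.9167) = 2.63
  s(Y) = √(4) = 2
  s(Z) = √(2.9167) = 1.7078

Step 3 — r_{ij} = s_{ij} / (s_i · s_j):
  r[X,X] = 1 (diagonal).
  r[X,Y] = -3.6667 / (2.63 · 2) = -3.6667 / 5.2599 = -0.6971
  r[X,Z] = 4.0833 / (2.63 · 1.7078) = 4.0833 / 4.4915 = 0.9091
  r[Y,Y] = 1 (diagonal).
  r[Y,Z] = -3 / (2 · 1.7078) = -3 / 3.4157 = -0.8783
  r[Z,Z] = 1 (diagonal).

R is symmetric with unit diagonal. Assembling:

R = [[1, -0.6971, 0.9091],
 [-0.6971, 1, -0.8783],
 [0.9091, -0.8783, 1]]


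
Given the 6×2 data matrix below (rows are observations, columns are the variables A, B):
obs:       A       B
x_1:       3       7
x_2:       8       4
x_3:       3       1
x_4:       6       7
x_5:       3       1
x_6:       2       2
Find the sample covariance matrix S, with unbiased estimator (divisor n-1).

Step 1 — column means:
  mean(A) = (3 + 8 + 3 + 6 + 3 + 2) / 6 = 25/6 = 4.1667
  mean(B) = (7 + 4 + 1 + 7 + 1 + 2) / 6 = 22/6 = 3.6667

Step 2 — sample covariance S[i,j] = (1/(n-1)) · Σ_k (x_{k,i} - mean_i) · (x_{k,j} - mean_j), with n-1 = 5.
  S[A,A] = ((-1.1667)·(-1.1667) + (3.8333)·(3.8333) + (-1.1667)·(-1.1667) + (1.8333)·(1.8333) + (-1.1667)·(-1.1667) + (-2.1667)·(-2.1667)) / 5 = 26.8333/5 = 5.3667
  S[A,B] = ((-1.1667)·(3.3333) + (3.8333)·(0.3333) + (-1.1667)·(-2.6667) + (1.8333)·(3.3333) + (-1.1667)·(-2.6667) + (-2.1667)·(-1.6667)) / 5 = 13.3333/5 = 2.6667
  S[B,B] = ((3.3333)·(3.3333) + (0.3333)·(0.3333) + (-2.6667)·(-2.6667) + (3.3333)·(3.3333) + (-2.6667)·(-2.6667) + (-1.6667)·(-1.6667)) / 5 = 39.3333/5 = 7.8667

S is symmetric (S[j,i] = S[i,j]). Assembling:

S = [[5.3667, 2.6667],
 [2.6667, 7.8667]]


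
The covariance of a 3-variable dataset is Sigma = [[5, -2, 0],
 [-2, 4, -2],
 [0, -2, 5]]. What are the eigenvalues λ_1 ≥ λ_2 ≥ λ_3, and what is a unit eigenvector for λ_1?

Step 1 — characteristic polynomial p(λ) = det(λI - Sigma) = λ³ - tr·λ² + c_1·λ - det, where tr = trace, c_1 = sum of the principal 2×2 minors, det = det(Sigma):
  tr = 5 + 4 + 5 = 14,
  c_1 = (5·4 - (-2)²) + (5·5 - (0)²) + (4·5 - (-2)²) = 16 + 25 + 16 = 57,
  det = 5·(4·5 - (-2)²) - (-2)·((-2)·5 - (-2)·(0)) + (0)·((-2)·(-2) - 4·(0)) = 5·(16) - (-2)·(-10) + (0)·(4) = 60.
  So p(λ) = λ³ - 14λ² + 57λ - 60.
Step 2 — look for an integer root (rational root theorem: any rational root is an integer divisor of 60). Testing λ = 5:
  p(5) = 125 - 350 + 285 - 60 = 0  ✓
  Dividing out (λ - 5): p(λ) = (λ - 5)(λ² - 9λ + 12).
Step 3 — remaining eigenvalues from the quadratic λ² - 9λ + 12 = 0:
  Δ = 9² - 4·12 = 81 - 48 = 33,  λ = (9 ± √33)/2 = (9 ± 5.7446)/2 ≈ 7.3723 or 1.6277.
  Sorted: λ_1 = 7.3723,  λ_2 = 5,  λ_3 = 1.6277  (check: sum = 14 = tr ✓).

Step 4 — unit eigenvector for λ_1 ≈ 7.3723: v spans the null space of (Sigma - λ_1 I), whose rows are
  r_1 = (-2.3723, -2, 0),  r_2 = (-2, -3.3723, -2),  r_3 = (0, -2, -2.3723).
  v is orthogonal to every row, so take v ∝ r_1 × r_2 = ((-2)·(-2) - (0)·(-3.3723), (0)·(-2) - (-2.3723)·(-2), (-2.3723)·(-3.3723) - (-2)·(-2)) ≈ (4, -4.7446, 4).
  Let u = (4, -4.7446, 4).
  ||u|| = √((4)² + (-4.7446)² + (4)²) = √(54.5109) ≈ 7.3831,  v_1 = u/||u|| ≈ (0.5418, -0.6426, 0.5418) (||v_1|| = 1).

λ_1 = 7.3723,  λ_2 = 5,  λ_3 = 1.6277;  v_1 ≈ (0.5418, -0.6426, 0.5418)


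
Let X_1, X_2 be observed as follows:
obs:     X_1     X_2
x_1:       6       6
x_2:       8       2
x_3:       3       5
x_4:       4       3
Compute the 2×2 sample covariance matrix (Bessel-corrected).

Step 1 — column means:
  mean(X_1) = (6 + 8 + 3 + 4) / 4 = 21/4 = 5.25
  mean(X_2) = (6 + 2 + 5 + 3) / 4 = 16/4 = 4

Step 2 — sample covariance S[i,j] = (1/(n-1)) · Σ_k (x_{k,i} - mean_i) · (x_{k,j} - mean_j), with n-1 = 3.
  S[X_1,X_1] = ((0.75)·(0.75) + (2.75)·(2.75) + (-2.25)·(-2.25) + (-1.25)·(-1.25)) / 3 = 14.75/3 = 4.9167
  S[X_1,X_2] = ((0.75)·(2) + (2.75)·(-2) + (-2.25)·(1) + (-1.25)·(-1)) / 3 = -5/3 = -1.6667
  S[X_2,X_2] = ((2)·(2) + (-2)·(-2) + (1)·(1) + (-1)·(-1)) / 3 = 10/3 = 3.3333

S is symmetric (S[j,i] = S[i,j]). Assembling:

S = [[4.9167, -1.6667],
 [-1.6667, 3.3333]]


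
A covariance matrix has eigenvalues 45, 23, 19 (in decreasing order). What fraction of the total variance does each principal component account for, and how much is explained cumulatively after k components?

Step 1 — total variance = trace(Sigma) = Σ λ_i = 45 + 23 + 19 = 87.

Step 2 — fraction explained by component i = λ_i / Σ λ:
  PC1: 45/87 = 0.5172
  PC2: 23/87 = 0.2644
  PC3: 19/87 = 0.2184

Step 3 — cumulative fraction after k components = (λ_1 + ... + λ_k) / Σ λ:
  k = 1: 45/87 = 0.5172
  k = 2: (45 + 23)/87 = 68/87 = 0.7816
  k = 3: (45 + 23 + 19)/87 = 87/87 = 1

Summary (fraction, with percent):

explained: PC1 0.5172 (51.72%), PC2 0.2644 (26.44%), PC3 0.2184 (21.84%);  cumulative: 0.5172, 0.7816, 1


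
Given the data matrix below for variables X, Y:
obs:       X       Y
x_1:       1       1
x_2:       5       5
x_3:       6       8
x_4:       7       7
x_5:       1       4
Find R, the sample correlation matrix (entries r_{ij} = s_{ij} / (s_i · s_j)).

Step 1 — column means:
  mean(X) = (1 + 5 + 6 + 7 + 1) / 5 = 20/5 = 4
  mean(Y) = (1 + 5 + 8 + 7 + 4) / 5 = 25/5 = 5

Step 2 — sample variances and covariances s[i,j] = (1/(n-1)) · Σ_k (x_{k,i} - mean_i) · (x_{k,j} - mean_j), with n-1 = 4:
  s[X,X] = ((-3)·(-3) + (1)·(1) + (2)·(2) + (3)·(3) + (-3)·(-3)) / 4 = 32/4 = 8
  s[X,Y] = ((-3)·(-4) + (1)·(0) + (2)·(3) + (3)·(2) + (-3)·(-1)) / 4 = 27/4 = 6.75
  s[Y,Y] = ((-4)·(-4) + (0)·(0) + (3)·(3) + (2)·(2) + (-1)·(-1)) / 4 = 30/4 = 7.5
  Sample standard deviations s_i = √(s[i,i]):
  s(X) = √(8) = 2.8284
  s(Y) = √(7.5) = 2.7386

Step 3 — r_{ij} = s_{ij} / (s_i · s_j):
  r[X,X] = 1 (diagonal).
  r[X,Y] = 6.75 / (2.8284 · 2.7386) = 6.75 / 7.746 = 0.8714
  r[Y,Y] = 1 (diagonal).

R is symmetric with unit diagonal. Assembling:

R = [[1, 0.8714],
 [0.8714, 1]]


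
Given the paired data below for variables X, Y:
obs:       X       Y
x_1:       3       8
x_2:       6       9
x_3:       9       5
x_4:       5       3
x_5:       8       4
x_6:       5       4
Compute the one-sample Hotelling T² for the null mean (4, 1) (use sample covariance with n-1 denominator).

Step 1 — sample mean vector:
  mean(X) = (3 + 6 + 9 + 5 + 8 + 5) / 6 = 36/6 = 6
  mean(Y) = (8 + 9 + 5 + 3 + 4 + 4) / 6 = 33/6 = 5.5
  x̄ = (6, 5.5),  deviation x̄ - mu_0 = (6, 5.5) - (4, 1) = (2, 4.5).

Step 2 — sample covariance matrix, S[i,j] = (1/(n-1)) · Σ_k (x_{k,i} - mean_i) · (x_{k,j} - mean_j), divisor n-1 = 5:
  S[X,X] = ((-3)·(-3) + (0)·(0) + (3)·(3) + (-1)·(-1) + (2)·(2) + (-1)·(-1)) / 5 = 24/5 = 4.8
  S[X,Y] = ((-3)·(2.5) + (0)·(3.5) + (3)·(-0.5) + (-1)·(-2.5) + (2)·(-1.5) + (-1)·(-1.5)) / 5 = -8/5 = -1.6
  S[Y,Y] = ((2.5)·(2.5) + (3.5)·(3.5) + (-0.5)·(-0.5) + (-2.5)·(-2.5) + (-1.5)·(-1.5) + (-1.5)·(-1.5)) / 5 = 29.5/5 = 5.9
  S = [[4.8, -1.6],
 [-1.6, 5.9]].

Step 3 — invert S. det(S) = 4.8·5.9 - (-1.6)² = 25.76.
  S^{-1} = (1/det) · [[d, -b], [-b, a]] = [[0.229, 0.0621],
 [0.0621, 0.1863]].

Step 4 — quadratic form (x̄ - mu_0)^T · S^{-1} · (x̄ - mu_0):
  S^{-1} · (x̄ - mu_0) = (0.7376, 0.9627),
  (x̄ - mu_0)^T · [...] = (2)·(0.7376) + (4.5)·(0.9627) = 5.8075.

Step 5 — scale by n: T² = 6 · 5.8075 = 34.8447.

T² ≈ 34.8447


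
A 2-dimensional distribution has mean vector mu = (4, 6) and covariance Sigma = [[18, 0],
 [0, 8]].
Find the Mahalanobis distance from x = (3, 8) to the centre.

Step 1 — centre the observation: (x - mu) = (-1, 2).

Step 2 — invert Sigma. det(Sigma) = 18·8 - (0)² = 144.
  Sigma^{-1} = (1/det) · [[d, -b], [-b, a]] = [[0.0556, 0],
 [0, 0.125]].

Step 3 — form the quadratic (x - mu)^T · Sigma^{-1} · (x - mu):
  Sigma^{-1} · (x - mu) = (-0.0556, 0.25).
  (x - mu)^T · [Sigma^{-1} · (x - mu)] = (-1)·(-0.0556) + (2)·(0.25) = 0.5556.

Step 4 — take square root: d = √(0.5556) ≈ 0.7454.

d(x, mu) = √(0.5556) ≈ 0.7454


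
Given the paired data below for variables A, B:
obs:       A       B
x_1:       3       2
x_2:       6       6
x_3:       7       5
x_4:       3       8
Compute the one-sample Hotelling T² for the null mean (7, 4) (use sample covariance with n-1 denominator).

Step 1 — sample mean vector:
  mean(A) = (3 + 6 + 7 + 3) / 4 = 19/4 = 4.75
  mean(B) = (2 + 6 + 5 + 8) / 4 = 21/4 = 5.25
  x̄ = (4.75, 5.25),  deviation x̄ - mu_0 = (4.75, 5.25) - (7, 4) = (-2.25, 1.25).

Step 2 — sample covariance matrix, S[i,j] = (1/(n-1)) · Σ_k (x_{k,i} - mean_i) · (x_{k,j} - mean_j), divisor n-1 = 3:
  S[A,A] = ((-1.75)·(-1.75) + (1.25)·(1.25) + (2.25)·(2.25) + (-1.75)·(-1.75)) / 3 = 12.75/3 = 4.25
  S[A,B] = ((-1.75)·(-3.25) + (1.25)·(0.75) + (2.25)·(-0.25) + (-1.75)·(2.75)) / 3 = 1.25/3 = 0.4167
  S[B,B] = ((-3.25)·(-3.25) + (0.75)·(0.75) + (-0.25)·(-0.25) + (2.75)·(2.75)) / 3 = 18.75/3 = 6.25
  S = [[4.25, 0.4167],
 [0.4167, 6.25]].

Step 3 — invert S. det(S) = 4.25·6.25 - (0.4167)² = 26.3889.
  S^{-1} = (1/det) · [[d, -b], [-b, a]] = [[0.2368, -0.0158],
 [-0.0158, 0.1611]].

Step 4 — quadratic form (x̄ - mu_0)^T · S^{-1} · (x̄ - mu_0):
  S^{-1} · (x̄ - mu_0) = (-0.5526, 0.2368),
  (x̄ - mu_0)^T · [...] = (-2.25)·(-0.5526) + (1.25)·(0.2368) = 1.5395.

Step 5 — scale by n: T² = 4 · 1.5395 = 6.1579.

T² ≈ 6.1579


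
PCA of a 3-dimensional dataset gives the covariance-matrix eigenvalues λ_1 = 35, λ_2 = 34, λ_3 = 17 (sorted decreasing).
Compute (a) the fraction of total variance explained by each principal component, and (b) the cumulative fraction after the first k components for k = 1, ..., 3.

Step 1 — total variance = trace(Sigma) = Σ λ_i = 35 + 34 + 17 = 86.

Step 2 — fraction explained by component i = λ_i / Σ λ:
  PC1: 35/86 = 0.407
  PC2: 34/86 = 0.3953
  PC3: 17/86 = 0.1977

Step 3 — cumulative fraction after k components = (λ_1 + ... + λ_k) / Σ λ:
  k = 1: 35/86 = 0.407
  k = 2: (35 + 34)/86 = 69/86 = 0.8023
  k = 3: (35 + 34 + 17)/86 = 86/86 = 1

Summary (fraction, with percent):

explained: PC1 0.407 (40.7%), PC2 0.3953 (39.53%), PC3 0.1977 (19.77%);  cumulative: 0.407, 0.8023, 1


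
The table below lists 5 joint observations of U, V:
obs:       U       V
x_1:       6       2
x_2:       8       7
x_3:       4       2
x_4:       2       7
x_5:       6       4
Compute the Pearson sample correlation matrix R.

Step 1 — column means:
  mean(U) = (6 + 8 + 4 + 2 + 6) / 5 = 26/5 = 5.2
  mean(V) = (2 + 7 + 2 + 7 + 4) / 5 = 22/5 = 4.4

Step 2 — sample variances and covariances s[i,j] = (1/(n-1)) · Σ_k (x_{k,i} - mean_i) · (x_{k,j} - mean_j), with n-1 = 4:
  s[U,U] = ((0.8)·(0.8) + (2.8)·(2.8) + (-1.2)·(-1.2) + (-3.2)·(-3.2) + (0.8)·(0.8)) / 4 = 20.8/4 = 5.2
  s[U,V] = ((0.8)·(-2.4) + (2.8)·(2.6) + (-1.2)·(-2.4) + (-3.2)·(2.6) + (0.8)·(-0.4)) / 4 = -0.4/4 = -0.1
  s[V,V] = ((-2.4)·(-2.4) + (2.6)·(2.6) + (-2.4)·(-2.4) + (2.6)·(2.6) + (-0.4)·(-0.4)) / 4 = 25.2/4 = 6.3
  Sample standard deviations s_i = √(s[i,i]):
  s(U) = √(5.2) = 2.2804
  s(V) = √(6.3) = 2.51

Step 3 — r_{ij} = s_{ij} / (s_i · s_j):
  r[U,U] = 1 (diagonal).
  r[U,V] = -0.1 / (2.2804 · 2.51) = -0.1 / 5.7236 = -0.0175
  r[V,V] = 1 (diagonal).

R is symmetric with unit diagonal. Assembling:

R = [[1, -0.0175],
 [-0.0175, 1]]


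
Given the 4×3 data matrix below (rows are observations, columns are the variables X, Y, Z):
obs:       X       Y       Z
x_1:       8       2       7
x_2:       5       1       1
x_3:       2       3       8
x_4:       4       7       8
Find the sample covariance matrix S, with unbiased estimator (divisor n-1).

Step 1 — column means:
  mean(X) = (8 + 5 + 2 + 4) / 4 = 19/4 = 4.75
  mean(Y) = (2 + 1 + 3 + 7) / 4 = 13/4 = 3.25
  mean(Z) = (7 + 1 + 8 + 8) / 4 = 24/4 = 6

Step 2 — sample covariance S[i,j] = (1/(n-1)) · Σ_k (x_{k,i} - mean_i) · (x_{k,j} - mean_j), with n-1 = 3.
  S[X,X] = ((3.25)·(3.25) + (0.25)·(0.25) + (-2.75)·(-2.75) + (-0.75)·(-0.75)) / 3 = 18.75/3 = 6.25
  S[X,Y] = ((3.25)·(-1.25) + (0.25)·(-2.25) + (-2.75)·(-0.25) + (-0.75)·(3.75)) / 3 = -6.75/3 = -2.25
  S[X,Z] = ((3.25)·(1) + (0.25)·(-5) + (-2.75)·(2) + (-0.75)·(2)) / 3 = -5/3 = -1.6667
  S[Y,Y] = ((-1.25)·(-1.25) + (-2.25)·(-2.25) + (-0.25)·(-0.25) + (3.75)·(3.75)) / 3 = 20.75/3 = 6.9167
  S[Y,Z] = ((-1.25)·(1) + (-2.25)·(-5) + (-0.25)·(2) + (3.75)·(2)) / 3 = 17/3 = 5.6667
  S[Z,Z] = ((1)·(1) + (-5)·(-5) + (2)·(2) + (2)·(2)) / 3 = 34/3 = 11.3333

S is symmetric (S[j,i] = S[i,j]). Assembling:

S = [[6.25, -2.25, -1.6667],
 [-2.25, 6.9167, 5.6667],
 [-1.6667, 5.6667, 11.3333]]


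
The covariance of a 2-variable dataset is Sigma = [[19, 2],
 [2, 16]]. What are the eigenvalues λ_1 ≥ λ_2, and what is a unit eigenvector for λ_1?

Step 1 — characteristic polynomial of 2×2 Sigma:
  det(Sigma - λI) = λ² - trace · λ + det = 0.
  trace = 19 + 16 = 35, det = 19·16 - (2)² = 300.
Step 2 — discriminant:
  Δ = trace² - 4·det = 1225 - 1200 = 25.
Step 3 — eigenvalues:
  λ = (trace ± √Δ)/2 = (35 ± 5)/2,
  λ_1 = 20,  λ_2 = 15.

Step 4 — unit eigenvector for λ_1: solve (Sigma - λ_1 I)v = 0. First row:
  (19 - 20)·v_x + (2)·v_y = 0, i.e. (-1)·v_x + (2)·v_y = 0,
  so v ∝ (b, λ_1 - a) = (2, 1) = u.
  ||u|| = √((2)² + (1)²) = √(5) ≈ 2.2361,
  v_1 = u/||u|| ≈ (0.8944, 0.4472) (||v_1|| = 1).

λ_1 = 20,  λ_2 = 15;  v_1 ≈ (0.8944, 0.4472)


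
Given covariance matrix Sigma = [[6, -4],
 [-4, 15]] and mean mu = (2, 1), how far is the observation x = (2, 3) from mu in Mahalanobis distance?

Step 1 — centre the observation: (x - mu) = (0, 2).

Step 2 — invert Sigma. det(Sigma) = 6·15 - (-4)² = 74.
  Sigma^{-1} = (1/det) · [[d, -b], [-b, a]] = [[0.2027, 0.0541],
 [0.0541, 0.0811]].

Step 3 — form the quadratic (x - mu)^T · Sigma^{-1} · (x - mu):
  Sigma^{-1} · (x - mu) = (0.1081, 0.1622).
  (x - mu)^T · [Sigma^{-1} · (x - mu)] = (0)·(0.1081) + (2)·(0.1622) = 0.3243.

Step 4 — take square root: d = √(0.3243) ≈ 0.5695.

d(x, mu) = √(0.3243) ≈ 0.5695


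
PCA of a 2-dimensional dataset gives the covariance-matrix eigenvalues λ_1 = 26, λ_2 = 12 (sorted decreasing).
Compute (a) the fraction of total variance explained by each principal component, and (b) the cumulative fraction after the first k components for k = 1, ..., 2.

Step 1 — total variance = trace(Sigma) = Σ λ_i = 26 + 12 = 38.

Step 2 — fraction explained by component i = λ_i / Σ λ:
  PC1: 26/38 = 0.6842
  PC2: 12/38 = 0.3158

Step 3 — cumulative fraction after k components = (λ_1 + ... + λ_k) / Σ λ:
  k = 1: 26/38 = 0.6842
  k = 2: (26 + 12)/38 = 38/38 = 1

Summary (fraction, with percent):

explained: PC1 0.6842 (68.42%), PC2 0.3158 (31.58%);  cumulative: 0.6842, 1


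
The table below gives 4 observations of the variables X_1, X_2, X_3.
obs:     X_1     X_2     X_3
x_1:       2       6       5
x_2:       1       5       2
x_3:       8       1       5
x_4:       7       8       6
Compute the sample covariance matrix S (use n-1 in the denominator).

Step 1 — column means:
  mean(X_1) = (2 + 1 + 8 + 7) / 4 = 18/4 = 4.5
  mean(X_2) = (6 + 5 + 1 + 8) / 4 = 20/4 = 5
  mean(X_3) = (5 + 2 + 5 + 6) / 4 = 18/4 = 4.5

Step 2 — sample covariance S[i,j] = (1/(n-1)) · Σ_k (x_{k,i} - mean_i) · (x_{k,j} - mean_j), with n-1 = 3.
  S[X_1,X_1] = ((-2.5)·(-2.5) + (-3.5)·(-3.5) + (3.5)·(3.5) + (2.5)·(2.5)) / 3 = 37/3 = 12.3333
  S[X_1,X_2] = ((-2.5)·(1) + (-3.5)·(0) + (3.5)·(-4) + (2.5)·(3)) / 3 = -9/3 = -3
  S[X_1,X_3] = ((-2.5)·(0.5) + (-3.5)·(-2.5) + (3.5)·(0.5) + (2.5)·(1.5)) / 3 = 13/3 = 4.3333
  S[X_2,X_2] = ((1)·(1) + (0)·(0) + (-4)·(-4) + (3)·(3)) / 3 = 26/3 = 8.6667
  S[X_2,X_3] = ((1)·(0.5) + (0)·(-2.5) + (-4)·(0.5) + (3)·(1.5)) / 3 = 3/3 = 1
  S[X_3,X_3] = ((0.5)·(0.5) + (-2.5)·(-2.5) + (0.5)·(0.5) + (1.5)·(1.5)) / 3 = 9/3 = 3

S is symmetric (S[j,i] = S[i,j]). Assembling:

S = [[12.3333, -3, 4.3333],
 [-3, 8.6667, 1],
 [4.3333, 1, 3]]


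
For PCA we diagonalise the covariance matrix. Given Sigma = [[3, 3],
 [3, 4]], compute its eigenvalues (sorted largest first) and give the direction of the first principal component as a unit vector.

Step 1 — characteristic polynomial of 2×2 Sigma:
  det(Sigma - λI) = λ² - trace · λ + det = 0.
  trace = 3 + 4 = 7, det = 3·4 - (3)² = 3.
Step 2 — discriminant:
  Δ = trace² - 4·det = 49 - 12 = 37.
Step 3 — eigenvalues:
  λ = (trace ± √Δ)/2 = (7 ± 6.0828)/2,
  λ_1 = 6.5414,  λ_2 = 0.4586.

Step 4 — unit eigenvector for λ_1: solve (Sigma - λ_1 I)v = 0. First row:
  (3 - 6.5414)·v_x + (3)·v_y = 0, i.e. (-3.5414)·v_x + (3)·v_y = 0,
  so v ∝ (b, λ_1 - a) = (3, 3.5414) = u.
  ||u|| = √((3)² + (3.5414)²) = √(21.5414) ≈ 4.6413,
  v_1 = u/||u|| ≈ (0.6464, 0.763) (||v_1|| = 1).

λ_1 = 6.5414,  λ_2 = 0.4586;  v_1 ≈ (0.6464, 0.763)


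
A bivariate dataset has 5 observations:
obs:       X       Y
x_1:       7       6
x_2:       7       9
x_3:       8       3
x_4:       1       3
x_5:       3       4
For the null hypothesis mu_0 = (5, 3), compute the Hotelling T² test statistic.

Step 1 — sample mean vector:
  mean(X) = (7 + 7 + 8 + 1 + 3) / 5 = 26/5 = 5.2
  mean(Y) = (6 + 9 + 3 + 3 + 4) / 5 = 25/5 = 5
  x̄ = (5.2, 5),  deviation x̄ - mu_0 = (5.2, 5) - (5, 3) = (0.2, 2).

Step 2 — sample covariance matrix, S[i,j] = (1/(n-1)) · Σ_k (x_{k,i} - mean_i) · (x_{k,j} - mean_j), divisor n-1 = 4:
  S[X,X] = ((1.8)·(1.8) + (1.8)·(1.8) + (2.8)·(2.8) + (-4.2)·(-4.2) + (-2.2)·(-2.2)) / 4 = 36.8/4 = 9.2
  S[X,Y] = ((1.8)·(1) + (1.8)·(4) + (2.8)·(-2) + (-4.2)·(-2) + (-2.2)·(-1)) / 4 = 14/4 = 3.5
  S[Y,Y] = ((1)·(1) + (4)·(4) + (-2)·(-2) + (-2)·(-2) + (-1)·(-1)) / 4 = 26/4 = 6.5
  S = [[9.2, 3.5],
 [3.5, 6.5]].

Step 3 — invert S. det(S) = 9.2·6.5 - (3.5)² = 47.55.
  S^{-1} = (1/det) · [[d, -b], [-b, a]] = [[0.1367, -0.0736],
 [-0.0736, 0.1935]].

Step 4 — quadratic form (x̄ - mu_0)^T · S^{-1} · (x̄ - mu_0):
  S^{-1} · (x̄ - mu_0) = (-0.1199, 0.3722),
  (x̄ - mu_0)^T · [...] = (0.2)·(-0.1199) + (2)·(0.3722) = 0.7205.

Step 5 — scale by n: T² = 5 · 0.7205 = 3.6025.

T² ≈ 3.6025


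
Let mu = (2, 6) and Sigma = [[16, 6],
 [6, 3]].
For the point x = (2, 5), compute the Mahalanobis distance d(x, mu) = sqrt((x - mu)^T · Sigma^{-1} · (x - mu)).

Step 1 — centre the observation: (x - mu) = (0, -1).

Step 2 — invert Sigma. det(Sigma) = 16·3 - (6)² = 12.
  Sigma^{-1} = (1/det) · [[d, -b], [-b, a]] = [[0.25, -0.5],
 [-0.5, 1.3333]].

Step 3 — form the quadratic (x - mu)^T · Sigma^{-1} · (x - mu):
  Sigma^{-1} · (x - mu) = (0.5, -1.3333).
  (x - mu)^T · [Sigma^{-1} · (x - mu)] = (0)·(0.5) + (-1)·(-1.3333) = 1.3333.

Step 4 — take square root: d = √(1.3333) ≈ 1.1547.

d(x, mu) = √(1.3333) ≈ 1.1547


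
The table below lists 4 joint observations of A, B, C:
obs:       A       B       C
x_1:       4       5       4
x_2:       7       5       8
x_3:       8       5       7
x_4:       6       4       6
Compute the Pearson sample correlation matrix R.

Step 1 — column means:
  mean(A) = (4 + 7 + 8 + 6) / 4 = 25/4 = 6.25
  mean(B) = (5 + 5 + 5 + 4) / 4 = 19/4 = 4.75
  mean(C) = (4 + 8 + 7 + 6) / 4 = 25/4 = 6.25

Step 2 — sample variances and covariances s[i,j] = (1/(n-1)) · Σ_k (x_{k,i} - mean_i) · (x_{k,j} - mean_j), with n-1 = 3:
  s[A,A] = ((-2.25)·(-2.25) + (0.75)·(0.75) + (1.75)·(1.75) + (-0.25)·(-0.25)) / 3 = 8.75/3 = 2.9167
  s[A,B] = ((-2.25)·(0.25) + (0.75)·(0.25) + (1.75)·(0.25) + (-0.25)·(-0.75)) / 3 = 0.25/3 = 0.0833
  s[A,C] = ((-2.25)·(-2.25) + (0.75)·(1.75) + (1.75)·(0.75) + (-0.25)·(-0.25)) / 3 = 7.75/3 = 2.5833
  s[B,B] = ((0.25)·(0.25) + (0.25)·(0.25) + (0.25)·(0.25) + (-0.75)·(-0.75)) / 3 = 0.75/3 = 0.25
  s[B,C] = ((0.25)·(-2.25) + (0.25)·(1.75) + (0.25)·(0.75) + (-0.75)·(-0.25)) / 3 = 0.25/3 = 0.0833
  s[C,C] = ((-2.25)·(-2.25) + (1.75)·(1.75) + (0.75)·(0.75) + (-0.25)·(-0.25)) / 3 = 8.75/3 = 2.9167
  Sample standard deviations s_i = √(s[i,i]):
  s(A) = √(2.9167) = 1.7078
  s(B) = √(0.25) = 0.5
  s(C) = √(2.9167) = 1.7078

Step 3 — r_{ij} = s_{ij} / (s_i · s_j):
  r[A,A] = 1 (diagonal).
  r[A,B] = 0.0833 / (1.7078 · 0.5) = 0.0833 / 0.8539 = 0.0976
  r[A,C] = 2.5833 / (1.7078 · 1.7078) = 2.5833 / 2.9167 = 0.8857
  r[B,B] = 1 (diagonal).
  r[B,C] = 0.0833 / (0.5 · 1.7078) = 0.0833 / 0.8539 = 0.0976
  r[C,C] = 1 (diagonal).

R is symmetric with unit diagonal. Assembling:

R = [[1, 0.0976, 0.8857],
 [0.0976, 1, 0.0976],
 [0.8857, 0.0976, 1]]


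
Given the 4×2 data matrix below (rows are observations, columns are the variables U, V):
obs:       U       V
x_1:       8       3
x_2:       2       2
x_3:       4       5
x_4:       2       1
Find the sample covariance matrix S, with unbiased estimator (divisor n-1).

Step 1 — column means:
  mean(U) = (8 + 2 + 4 + 2) / 4 = 16/4 = 4
  mean(V) = (3 + 2 + 5 + 1) / 4 = 11/4 = 2.75

Step 2 — sample covariance S[i,j] = (1/(n-1)) · Σ_k (x_{k,i} - mean_i) · (x_{k,j} - mean_j), with n-1 = 3.
  S[U,U] = ((4)·(4) + (-2)·(-2) + (0)·(0) + (-2)·(-2)) / 3 = 24/3 = 8
  S[U,V] = ((4)·(0.25) + (-2)·(-0.75) + (0)·(2.25) + (-2)·(-1.75)) / 3 = 6/3 = 2
  S[V,V] = ((0.25)·(0.25) + (-0.75)·(-0.75) + (2.25)·(2.25) + (-1.75)·(-1.75)) / 3 = 8.75/3 = 2.9167

S is symmetric (S[j,i] = S[i,j]). Assembling:

S = [[8, 2],
 [2, 2.9167]]


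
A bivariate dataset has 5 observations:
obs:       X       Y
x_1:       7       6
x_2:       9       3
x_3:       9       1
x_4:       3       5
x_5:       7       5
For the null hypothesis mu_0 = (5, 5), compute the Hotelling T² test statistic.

Step 1 — sample mean vector:
  mean(X) = (7 + 9 + 9 + 3 + 7) / 5 = 35/5 = 7
  mean(Y) = (6 + 3 + 1 + 5 + 5) / 5 = 20/5 = 4
  x̄ = (7, 4),  deviation x̄ - mu_0 = (7, 4) - (5, 5) = (2, -1).

Step 2 — sample covariance matrix, S[i,j] = (1/(n-1)) · Σ_k (x_{k,i} - mean_i) · (x_{k,j} - mean_j), divisor n-1 = 4:
  S[X,X] = ((0)·(0) + (2)·(2) + (2)·(2) + (-4)·(-4) + (0)·(0)) / 4 = 24/4 = 6
  S[X,Y] = ((0)·(2) + (2)·(-1) + (2)·(-3) + (-4)·(1) + (0)·(1)) / 4 = -12/4 = -3
  S[Y,Y] = ((2)·(2) + (-1)·(-1) + (-3)·(-3) + (1)·(1) + (1)·(1)) / 4 = 16/4 = 4
  S = [[6, -3],
 [-3, 4]].

Step 3 — invert S. det(S) = 6·4 - (-3)² = 15.
  S^{-1} = (1/det) · [[d, -b], [-b, a]] = [[0.2667, 0.2],
 [0.2, 0.4]].

Step 4 — quadratic form (x̄ - mu_0)^T · S^{-1} · (x̄ - mu_0):
  S^{-1} · (x̄ - mu_0) = (0.3333, 0),
  (x̄ - mu_0)^T · [...] = (2)·(0.3333) + (-1)·(0) = 0.6667.

Step 5 — scale by n: T² = 5 · 0.6667 = 3.3333.

T² ≈ 3.3333


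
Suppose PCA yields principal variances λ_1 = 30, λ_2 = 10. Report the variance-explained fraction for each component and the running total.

Step 1 — total variance = trace(Sigma) = Σ λ_i = 30 + 10 = 40.

Step 2 — fraction explained by component i = λ_i / Σ λ:
  PC1: 30/40 = 0.75
  PC2: 10/40 = 0.25

Step 3 — cumulative fraction after k components = (λ_1 + ... + λ_k) / Σ λ:
  k = 1: 30/40 = 0.75
  k = 2: (30 + 10)/40 = 40/40 = 1

Summary (fraction, with percent):

explained: PC1 0.75 (75%), PC2 0.25 (25%);  cumulative: 0.75, 1


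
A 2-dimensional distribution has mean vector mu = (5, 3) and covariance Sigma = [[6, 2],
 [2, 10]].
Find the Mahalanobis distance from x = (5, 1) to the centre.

Step 1 — centre the observation: (x - mu) = (0, -2).

Step 2 — invert Sigma. det(Sigma) = 6·10 - (2)² = 56.
  Sigma^{-1} = (1/det) · [[d, -b], [-b, a]] = [[0.1786, -0.0357],
 [-0.0357, 0.1071]].

Step 3 — form the quadratic (x - mu)^T · Sigma^{-1} · (x - mu):
  Sigma^{-1} · (x - mu) = (0.0714, -0.2143).
  (x - mu)^T · [Sigma^{-1} · (x - mu)] = (0)·(0.0714) + (-2)·(-0.2143) = 0.4286.

Step 4 — take square root: d = √(0.4286) ≈ 0.6547.

d(x, mu) = √(0.4286) ≈ 0.6547


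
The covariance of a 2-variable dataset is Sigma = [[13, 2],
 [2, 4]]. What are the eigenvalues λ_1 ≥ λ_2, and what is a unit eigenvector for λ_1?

Step 1 — characteristic polynomial of 2×2 Sigma:
  det(Sigma - λI) = λ² - trace · λ + det = 0.
  trace = 13 + 4 = 17, det = 13·4 - (2)² = 48.
Step 2 — discriminant:
  Δ = trace² - 4·det = 289 - 192 = 97.
Step 3 — eigenvalues:
  λ = (trace ± √Δ)/2 = (17 ± 9.8489)/2,
  λ_1 = 13.4244,  λ_2 = 3.5756.

Step 4 — unit eigenvector for λ_1: solve (Sigma - λ_1 I)v = 0. First row:
  (13 - 13.4244)·v_x + (2)·v_y = 0, i.e. (-0.4244)·v_x + (2)·v_y = 0,
  so v ∝ (b, λ_1 - a) = (2, 0.4244) = u.
  ||u|| = √((2)² + (0.4244)²) = √(4.1801) ≈ 2.0445,
  v_1 = u/||u|| ≈ (0.9782, 0.2076) (||v_1|| = 1).

λ_1 = 13.4244,  λ_2 = 3.5756;  v_1 ≈ (0.9782, 0.2076)


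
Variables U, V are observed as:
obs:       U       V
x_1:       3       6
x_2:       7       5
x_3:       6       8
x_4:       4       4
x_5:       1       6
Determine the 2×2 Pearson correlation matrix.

Step 1 — column means:
  mean(U) = (3 + 7 + 6 + 4 + 1) / 5 = 21/5 = 4.2
  mean(V) = (6 + 5 + 8 + 4 + 6) / 5 = 29/5 = 5.8

Step 2 — sample variances and covariances s[i,j] = (1/(n-1)) · Σ_k (x_{k,i} - mean_i) · (x_{k,j} - mean_j), with n-1 = 4:
  s[U,U] = ((-1.2)·(-1.2) + (2.8)·(2.8) + (1.8)·(1.8) + (-0.2)·(-0.2) + (-3.2)·(-3.2)) / 4 = 22.8/4 = 5.7
  s[U,V] = ((-1.2)·(0.2) + (2.8)·(-0.8) + (1.8)·(2.2) + (-0.2)·(-1.8) + (-3.2)·(0.2)) / 4 = 1.2/4 = 0.3
  s[V,V] = ((0.2)·(0.2) + (-0.8)·(-0.8) + (2.2)·(2.2) + (-1.8)·(-1.8) + (0.2)·(0.2)) / 4 = 8.8/4 = 2.2
  Sample standard deviations s_i = √(s[i,i]):
  s(U) = √(5.7) = 2.3875
  s(V) = √(2.2) = 1.4832

Step 3 — r_{ij} = s_{ij} / (s_i · s_j):
  r[U,U] = 1 (diagonal).
  r[U,V] = 0.3 / (2.3875 · 1.4832) = 0.3 / 3.5412 = 0.0847
  r[V,V] = 1 (diagonal).

R is symmetric with unit diagonal. Assembling:

R = [[1, 0.0847],
 [0.0847, 1]]


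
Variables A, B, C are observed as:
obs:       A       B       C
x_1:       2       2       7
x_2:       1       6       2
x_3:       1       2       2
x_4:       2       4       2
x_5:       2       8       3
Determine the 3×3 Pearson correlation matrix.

Step 1 — column means:
  mean(A) = (2 + 1 + 1 + 2 + 2) / 5 = 8/5 = 1.6
  mean(B) = (2 + 6 + 2 + 4 + 8) / 5 = 22/5 = 4.4
  mean(C) = (7 + 2 + 2 + 2 + 3) / 5 = 16/5 = 3.2

Step 2 — sample variances and covariances s[i,j] = (1/(n-1)) · Σ_k (x_{k,i} - mean_i) · (x_{k,j} - mean_j), with n-1 = 4:
  s[A,A] = ((0.4)·(0.4) + (-0.6)·(-0.6) + (-0.6)·(-0.6) + (0.4)·(0.4) + (0.4)·(0.4)) / 4 = 1.2/4 = 0.3
  s[A,B] = ((0.4)·(-2.4) + (-0.6)·(1.6) + (-0.6)·(-2.4) + (0.4)·(-0.4) + (0.4)·(3.6)) / 4 = 0.8/4 = 0.2
  s[A,C] = ((0.4)·(3.8) + (-0.6)·(-1.2) + (-0.6)·(-1.2) + (0.4)·(-1.2) + (0.4)·(-0.2)) / 4 = 2.4/4 = 0.6
  s[B,B] = ((-2.4)·(-2.4) + (1.6)·(1.6) + (-2.4)·(-2.4) + (-0.4)·(-0.4) + (3.6)·(3.6)) / 4 = 27.2/4 = 6.8
  s[B,C] = ((-2.4)·(3.8) + (1.6)·(-1.2) + (-2.4)·(-1.2) + (-0.4)·(-1.2) + (3.6)·(-0.2)) / 4 = -8.4/4 = -2.1
  s[C,C] = ((3.8)·(3.8) + (-1.2)·(-1.2) + (-1.2)·(-1.2) + (-1.2)·(-1.2) + (-0.2)·(-0.2)) / 4 = 18.8/4 = 4.7
  Sample standard deviations s_i = √(s[i,i]):
  s(A) = √(0.3) = 0.5477
  s(B) = √(6.8) = 2.6077
  s(C) = √(4.7) = 2.1679

Step 3 — r_{ij} = s_{ij} / (s_i · s_j):
  r[A,A] = 1 (diagonal).
  r[A,B] = 0.2 / (0.5477 · 2.6077) = 0.2 / 1.4283 = 0.14
  r[A,C] = 0.6 / (0.5477 · 2.1679) = 0.6 / 1.1874 = 0.5053
  r[B,B] = 1 (diagonal).
  r[B,C] = -2.1 / (2.6077 · 2.1679) = -2.1 / 5.6533 = -0.3715
  r[C,C] = 1 (diagonal).

R is symmetric with unit diagonal. Assembling:

R = [[1, 0.14, 0.5053],
 [0.14, 1, -0.3715],
 [0.5053, -0.3715, 1]]


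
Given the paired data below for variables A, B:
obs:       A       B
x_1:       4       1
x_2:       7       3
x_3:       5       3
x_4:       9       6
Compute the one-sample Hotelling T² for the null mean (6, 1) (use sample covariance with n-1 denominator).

Step 1 — sample mean vector:
  mean(A) = (4 + 7 + 5 + 9) / 4 = 25/4 = 6.25
  mean(B) = (1 + 3 + 3 + 6) / 4 = 13/4 = 3.25
  x̄ = (6.25, 3.25),  deviation x̄ - mu_0 = (6.25, 3.25) - (6, 1) = (0.25, 2.25).

Step 2 — sample covariance matrix, S[i,j] = (1/(n-1)) · Σ_k (x_{k,i} - mean_i) · (x_{k,j} - mean_j), divisor n-1 = 3:
  S[A,A] = ((-2.25)·(-2.25) + (0.75)·(0.75) + (-1.25)·(-1.25) + (2.75)·(2.75)) / 3 = 14.75/3 = 4.9167
  S[A,B] = ((-2.25)·(-2.25) + (0.75)·(-0.25) + (-1.25)·(-0.25) + (2.75)·(2.75)) / 3 = 12.75/3 = 4.25
  S[B,B] = ((-2.25)·(-2.25) + (-0.25)·(-0.25) + (-0.25)·(-0.25) + (2.75)·(2.75)) / 3 = 12.75/3 = 4.25
  S = [[4.9167, 4.25],
 [4.25, 4.25]].

Step 3 — invert S. det(S) = 4.9167·4.25 - (4.25)² = 2.8333.
  S^{-1} = (1/det) · [[d, -b], [-b, a]] = [[1.5, -1.5],
 [-1.5, 1.7353]].

Step 4 — quadratic form (x̄ - mu_0)^T · S^{-1} · (x̄ - mu_0):
  S^{-1} · (x̄ - mu_0) = (-3, 3.5294),
  (x̄ - mu_0)^T · [...] = (0.25)·(-3) + (2.25)·(3.5294) = 7.1912.

Step 5 — scale by n: T² = 4 · 7.1912 = 28.7647.

T² ≈ 28.7647


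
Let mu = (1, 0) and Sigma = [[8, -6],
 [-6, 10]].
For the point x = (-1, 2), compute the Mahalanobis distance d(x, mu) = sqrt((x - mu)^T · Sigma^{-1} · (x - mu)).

Step 1 — centre the observation: (x - mu) = (-2, 2).

Step 2 — invert Sigma. det(Sigma) = 8·10 - (-6)² = 44.
  Sigma^{-1} = (1/det) · [[d, -b], [-b, a]] = [[0.2273, 0.1364],
 [0.1364, 0.1818]].

Step 3 — form the quadratic (x - mu)^T · Sigma^{-1} · (x - mu):
  Sigma^{-1} · (x - mu) = (-0.1818, 0.0909).
  (x - mu)^T · [Sigma^{-1} · (x - mu)] = (-2)·(-0.1818) + (2)·(0.0909) = 0.5455.

Step 4 — take square root: d = √(0.5455) ≈ 0.7385.

d(x, mu) = √(0.5455) ≈ 0.7385


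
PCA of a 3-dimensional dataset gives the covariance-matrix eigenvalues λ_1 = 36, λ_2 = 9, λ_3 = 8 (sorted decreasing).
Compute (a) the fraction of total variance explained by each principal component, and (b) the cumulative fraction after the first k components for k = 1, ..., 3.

Step 1 — total variance = trace(Sigma) = Σ λ_i = 36 + 9 + 8 = 53.

Step 2 — fraction explained by component i = λ_i / Σ λ:
  PC1: 36/53 = 0.6792
  PC2: 9/53 = 0.1698
  PC3: 8/53 = 0.1509

Step 3 — cumulative fraction after k components = (λ_1 + ... + λ_k) / Σ λ:
  k = 1: 36/53 = 0.6792
  k = 2: (36 + 9)/53 = 45/53 = 0.8491
  k = 3: (36 + 9 + 8)/53 = 53/53 = 1

Summary (fraction, with percent):

explained: PC1 0.6792 (67.92%), PC2 0.1698 (16.98%), PC3 0.1509 (15.09%);  cumulative: 0.6792, 0.8491, 1


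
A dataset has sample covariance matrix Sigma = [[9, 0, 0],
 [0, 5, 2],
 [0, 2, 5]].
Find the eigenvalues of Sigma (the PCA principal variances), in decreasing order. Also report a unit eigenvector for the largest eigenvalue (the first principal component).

Step 1 — characteristic polynomial p(λ) = det(λI - Sigma) = λ³ - tr·λ² + c_1·λ - det, where tr = trace, c_1 = sum of the principal 2×2 minors, det = det(Sigma):
  tr = 9 + 5 + 5 = 19,
  c_1 = (9·5 - (0)²) + (9·5 - (0)²) + (5·5 - (2)²) = 45 + 45 + 21 = 111,
  det = 9·(5·5 - (2)²) - (0)·((0)·5 - (2)·(0)) + (0)·((0)·(2) - 5·(0)) = 9·(21) - (0)·(0) + (0)·(0) = 189.
  So p(λ) = λ³ - 19λ² + 111λ - 189.
Step 2 — look for an integer root (rational root theorem: any rational root is an integer divisor of 189). Testing λ = 3:
  p(3) = 27 - 171 + 333 - 189 = 0  ✓
  Dividing out (λ - 3): p(λ) = (λ - 3)(λ² - 16λ + 63).
Step 3 — remaining eigenvalues from the quadratic λ² - 16λ + 63 = 0:
  Δ = 16² - 4·63 = 256 - 252 = 4,  λ = (16 ± √4)/2 = (16 ± 2)/2 = 9 or 7.
  Sorted: λ_1 = 9,  λ_2 = 7,  λ_3 = 3  (check: sum = 19 = tr ✓).

Step 4 — unit eigenvector for λ_1 = 9: v spans the null space of (Sigma - λ_1 I), whose rows are
  r_1 = (0, 0, 0),  r_2 = (0, -4, 2),  r_3 = (0, 2, -4).
  v is orthogonal to every row, so take v ∝ r_2 × r_3 = ((-4)·(-4) - (2)·(2), (2)·(0) - (0)·(-4), (0)·(2) - (-4)·(0)) = (12, 0, 0).
  Rescale (divide by 12): u = (1, 0, 0).
  ||u|| = √((1)² + (0)² + (0)²) = √(1) = 1,  v_1 = u/||u|| ≈ (1, 0, 0) (||v_1|| = 1).

λ_1 = 9,  λ_2 = 7,  λ_3 = 3;  v_1 ≈ (1, 0, 0)


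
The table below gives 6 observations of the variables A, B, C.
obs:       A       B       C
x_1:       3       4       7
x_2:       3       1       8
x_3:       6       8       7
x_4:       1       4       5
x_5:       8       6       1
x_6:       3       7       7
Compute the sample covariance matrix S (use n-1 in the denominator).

Step 1 — column means:
  mean(A) = (3 + 3 + 6 + 1 + 8 + 3) / 6 = 24/6 = 4
  mean(B) = (4 + 1 + 8 + 4 + 6 + 7) / 6 = 30/6 = 5
  mean(C) = (7 + 8 + 7 + 5 + 1 + 7) / 6 = 35/6 = 5.8333

Step 2 — sample covariance S[i,j] = (1/(n-1)) · Σ_k (x_{k,i} - mean_i) · (x_{k,j} - mean_j), with n-1 = 5.
  S[A,A] = ((-1)·(-1) + (-1)·(-1) + (2)·(2) + (-3)·(-3) + (4)·(4) + (-1)·(-1)) / 5 = 32/5 = 6.4
  S[A,B] = ((-1)·(-1) + (-1)·(-4) + (2)·(3) + (-3)·(-1) + (4)·(1) + (-1)·(2)) / 5 = 16/5 = 3.2
  S[A,C] = ((-1)·(1.1667) + (-1)·(2.1667) + (2)·(1.1667) + (-3)·(-0.8333) + (4)·(-4.8333) + (-1)·(1.1667)) / 5 = -19/5 = -3.8
  S[B,B] = ((-1)·(-1) + (-4)·(-4) + (3)·(3) + (-1)·(-1) + (1)·(1) + (2)·(2)) / 5 = 32/5 = 6.4
  S[B,C] = ((-1)·(1.1667) + (-4)·(2.1667) + (3)·(1.1667) + (-1)·(-0.8333) + (1)·(-4.8333) + (2)·(1.1667)) / 5 = -8/5 = -1.6
  S[C,C] = ((1.1667)·(1.1667) + (2.1667)·(2.1667) + (1.1667)·(1.1667) + (-0.8333)·(-0.8333) + (-4.8333)·(-4.8333) + (1.1667)·(1.1667)) / 5 = 32.8333/5 = 6.5667

S is symmetric (S[j,i] = S[i,j]). Assembling:

S = [[6.4, 3.2, -3.8],
 [3.2, 6.4, -1.6],
 [-3.8, -1.6, 6.5667]]


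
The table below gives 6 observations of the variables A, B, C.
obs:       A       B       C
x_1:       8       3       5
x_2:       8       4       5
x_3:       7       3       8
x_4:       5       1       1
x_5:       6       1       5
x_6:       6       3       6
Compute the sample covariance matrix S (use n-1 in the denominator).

Step 1 — column means:
  mean(A) = (8 + 8 + 7 + 5 + 6 + 6) / 6 = 40/6 = 6.6667
  mean(B) = (3 + 4 + 3 + 1 + 1 + 3) / 6 = 15/6 = 2.5
  mean(C) = (5 + 5 + 8 + 1 + 5 + 6) / 6 = 30/6 = 5

Step 2 — sample covariance S[i,j] = (1/(n-1)) · Σ_k (x_{k,i} - mean_i) · (x_{k,j} - mean_j), with n-1 = 5.
  S[A,A] = ((1.3333)·(1.3333) + (1.3333)·(1.3333) + (0.3333)·(0.3333) + (-1.6667)·(-1.6667) + (-0.6667)·(-0.6667) + (-0.6667)·(-0.6667)) / 5 = 7.3333/5 = 1.4667
  S[A,B] = ((1.3333)·(0.5) + (1.3333)·(1.5) + (0.3333)·(0.5) + (-1.6667)·(-1.5) + (-0.6667)·(-1.5) + (-0.6667)·(0.5)) / 5 = 6/5 = 1.2
  S[A,C] = ((1.3333)·(0) + (1.3333)·(0) + (0.3333)·(3) + (-1.6667)·(-4) + (-0.6667)·(0) + (-0.6667)·(1)) / 5 = 7/5 = 1.4
  S[B,B] = ((0.5)·(0.5) + (1.5)·(1.5) + (0.5)·(0.5) + (-1.5)·(-1.5) + (-1.5)·(-1.5) + (0.5)·(0.5)) / 5 = 7.5/5 = 1.5
  S[B,C] = ((0.5)·(0) + (1.5)·(0) + (0.5)·(3) + (-1.5)·(-4) + (-1.5)·(0) + (0.5)·(1)) / 5 = 8/5 = 1.6
  S[C,C] = ((0)·(0) + (0)·(0) + (3)·(3) + (-4)·(-4) + (0)·(0) + (1)·(1)) / 5 = 26/5 = 5.2

S is symmetric (S[j,i] = S[i,j]). Assembling:

S = [[1.4667, 1.2, 1.4],
 [1.2, 1.5, 1.6],
 [1.4, 1.6, 5.2]]
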